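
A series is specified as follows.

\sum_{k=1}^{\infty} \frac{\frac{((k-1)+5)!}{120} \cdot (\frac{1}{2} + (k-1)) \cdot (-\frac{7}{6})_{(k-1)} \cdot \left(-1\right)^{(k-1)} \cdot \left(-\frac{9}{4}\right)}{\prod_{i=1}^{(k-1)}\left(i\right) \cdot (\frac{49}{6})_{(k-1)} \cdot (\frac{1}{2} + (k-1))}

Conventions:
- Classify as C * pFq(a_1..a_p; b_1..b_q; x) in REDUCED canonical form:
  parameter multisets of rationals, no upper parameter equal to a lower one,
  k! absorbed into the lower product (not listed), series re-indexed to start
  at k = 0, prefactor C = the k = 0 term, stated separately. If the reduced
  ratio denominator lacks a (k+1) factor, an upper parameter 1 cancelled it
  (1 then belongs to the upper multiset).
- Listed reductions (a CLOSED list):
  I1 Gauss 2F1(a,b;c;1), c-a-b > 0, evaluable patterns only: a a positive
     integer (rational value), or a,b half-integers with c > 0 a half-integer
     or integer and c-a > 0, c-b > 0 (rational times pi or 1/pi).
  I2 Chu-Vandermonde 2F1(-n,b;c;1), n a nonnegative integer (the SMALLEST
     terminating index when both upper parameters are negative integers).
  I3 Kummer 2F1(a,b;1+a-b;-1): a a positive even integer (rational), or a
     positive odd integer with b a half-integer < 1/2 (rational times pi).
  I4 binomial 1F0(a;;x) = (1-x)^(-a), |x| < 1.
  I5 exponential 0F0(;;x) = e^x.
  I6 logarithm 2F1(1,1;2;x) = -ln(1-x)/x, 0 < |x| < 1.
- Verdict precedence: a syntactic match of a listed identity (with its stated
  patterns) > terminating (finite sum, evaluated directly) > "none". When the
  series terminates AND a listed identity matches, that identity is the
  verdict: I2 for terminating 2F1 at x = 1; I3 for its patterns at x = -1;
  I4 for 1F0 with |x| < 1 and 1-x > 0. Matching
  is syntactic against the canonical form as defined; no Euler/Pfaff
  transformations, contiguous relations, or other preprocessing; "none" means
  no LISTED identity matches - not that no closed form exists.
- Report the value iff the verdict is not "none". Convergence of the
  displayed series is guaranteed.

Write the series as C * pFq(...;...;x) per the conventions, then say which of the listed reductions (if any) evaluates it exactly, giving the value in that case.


This is -\frac{9}{4} * 2F1(-\frac{7}{6}, 6; \frac{49}{6}; -1) in reduced canonical form. Verdict: this is Kummer's theorem (I3) (x = -1; c = \frac{49}{6} equals 1+a-b for upper {-\frac{7}{6}, 6}: listed pattern). Hence: -\frac{49321}{11520}.

Structural cue: from the first term -\frac{9}{4}: k + 1/2 divides numerator and denominator alike; C = -9/4 after cancelling.
Ratio: r(k) = -1 * (k-\frac{7}{6}) (k+6) / [(k+\frac{49}{6}) (k+1)] - poly over poly, x = -1 from leading terms; C = -\frac{9}{4} at k = 0.


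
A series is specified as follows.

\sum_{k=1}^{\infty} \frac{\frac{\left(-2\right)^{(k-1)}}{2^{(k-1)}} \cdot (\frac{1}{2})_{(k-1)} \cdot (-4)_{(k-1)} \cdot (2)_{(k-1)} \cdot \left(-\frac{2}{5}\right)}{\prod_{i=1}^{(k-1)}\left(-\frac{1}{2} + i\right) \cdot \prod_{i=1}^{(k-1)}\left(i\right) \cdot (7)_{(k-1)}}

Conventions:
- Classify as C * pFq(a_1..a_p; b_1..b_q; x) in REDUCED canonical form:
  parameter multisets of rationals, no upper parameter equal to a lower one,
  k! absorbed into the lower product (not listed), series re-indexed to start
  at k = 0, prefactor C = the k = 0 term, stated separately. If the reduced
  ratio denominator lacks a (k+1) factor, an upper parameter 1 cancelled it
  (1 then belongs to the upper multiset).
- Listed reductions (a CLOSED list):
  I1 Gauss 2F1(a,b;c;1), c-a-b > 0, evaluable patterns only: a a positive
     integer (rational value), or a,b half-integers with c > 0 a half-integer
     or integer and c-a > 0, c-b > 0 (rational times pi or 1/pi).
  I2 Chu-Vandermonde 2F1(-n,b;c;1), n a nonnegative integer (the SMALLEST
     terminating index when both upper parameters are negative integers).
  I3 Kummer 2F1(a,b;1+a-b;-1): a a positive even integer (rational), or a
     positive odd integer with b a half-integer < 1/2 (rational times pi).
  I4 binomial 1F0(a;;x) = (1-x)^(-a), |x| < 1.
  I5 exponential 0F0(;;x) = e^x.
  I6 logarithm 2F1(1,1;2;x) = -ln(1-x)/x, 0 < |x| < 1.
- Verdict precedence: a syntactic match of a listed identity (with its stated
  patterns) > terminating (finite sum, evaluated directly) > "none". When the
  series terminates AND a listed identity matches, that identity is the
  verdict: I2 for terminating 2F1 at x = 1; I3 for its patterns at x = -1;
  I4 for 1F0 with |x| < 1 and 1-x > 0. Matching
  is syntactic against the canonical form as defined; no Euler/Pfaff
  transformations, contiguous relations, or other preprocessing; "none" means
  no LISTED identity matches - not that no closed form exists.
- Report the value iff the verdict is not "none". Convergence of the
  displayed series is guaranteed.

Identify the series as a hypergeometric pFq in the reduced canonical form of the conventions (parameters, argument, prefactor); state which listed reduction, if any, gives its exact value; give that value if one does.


The series (x = -1) is 2F1: upper {-4, 2}, lower {7}, prefactor -\frac{2}{5}. Verdict (x = -1): Kummer (I3) applies (x = -1; c = 7 equals 1+a-b for upper {-4, 2}: listed pattern). Value: -\frac{6}{5}.

Key observation: x = -1 and the parameter 1/2 appears in both the upper and lower lists and cancels.
Adjacent-term ratio: r(k) = -1 * (k-4) (k+2) / [(k+7) (k+1)] - rational; roots negated = parameters, x = -1, C = -\frac{2}{5}.


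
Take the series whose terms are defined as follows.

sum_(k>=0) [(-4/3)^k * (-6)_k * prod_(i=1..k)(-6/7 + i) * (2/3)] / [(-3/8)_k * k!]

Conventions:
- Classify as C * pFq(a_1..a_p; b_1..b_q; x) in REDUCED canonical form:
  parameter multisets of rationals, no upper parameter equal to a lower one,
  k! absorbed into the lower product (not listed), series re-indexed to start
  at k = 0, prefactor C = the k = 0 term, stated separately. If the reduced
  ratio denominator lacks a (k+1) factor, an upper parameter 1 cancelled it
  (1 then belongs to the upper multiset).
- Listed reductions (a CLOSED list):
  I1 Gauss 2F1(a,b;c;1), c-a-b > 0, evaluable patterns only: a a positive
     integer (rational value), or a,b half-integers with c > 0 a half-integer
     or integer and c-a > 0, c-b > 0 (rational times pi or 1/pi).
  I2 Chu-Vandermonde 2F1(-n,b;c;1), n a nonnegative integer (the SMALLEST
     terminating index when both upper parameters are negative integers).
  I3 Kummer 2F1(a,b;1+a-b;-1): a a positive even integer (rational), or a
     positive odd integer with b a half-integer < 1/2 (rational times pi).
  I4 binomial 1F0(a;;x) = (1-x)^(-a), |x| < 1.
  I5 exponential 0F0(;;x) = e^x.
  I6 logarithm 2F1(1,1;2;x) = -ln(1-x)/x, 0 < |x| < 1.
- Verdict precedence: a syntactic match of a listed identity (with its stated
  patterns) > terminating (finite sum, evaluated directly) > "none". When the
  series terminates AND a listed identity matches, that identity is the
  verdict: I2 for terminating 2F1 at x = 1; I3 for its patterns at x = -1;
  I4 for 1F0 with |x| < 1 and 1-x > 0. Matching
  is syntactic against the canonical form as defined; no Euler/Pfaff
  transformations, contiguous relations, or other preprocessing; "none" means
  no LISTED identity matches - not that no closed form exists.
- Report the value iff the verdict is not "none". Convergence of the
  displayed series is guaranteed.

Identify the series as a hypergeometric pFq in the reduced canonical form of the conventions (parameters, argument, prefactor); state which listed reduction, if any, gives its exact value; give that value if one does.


x = -4/3 here; the reduced form reads 2F1, upper {-6, 1/7}, lower {-3/8}, C = 2/3. Verdict: terminating at k = 6: the factor (-6)_k kills every later term; summing the 7 survivors is exact. Value: -30021738050774/288774529407.

Key step: t_0 being 2/3, the running product (prefactor 2/3) telescopes to a rising factorial.
Term ratio: r(k) = (-4/3) * (k-6) (k+1/7) / [(k-3/8) (k+1)] - rational in k. x = (-4/3); t_0 = 2/3; negate the roots.


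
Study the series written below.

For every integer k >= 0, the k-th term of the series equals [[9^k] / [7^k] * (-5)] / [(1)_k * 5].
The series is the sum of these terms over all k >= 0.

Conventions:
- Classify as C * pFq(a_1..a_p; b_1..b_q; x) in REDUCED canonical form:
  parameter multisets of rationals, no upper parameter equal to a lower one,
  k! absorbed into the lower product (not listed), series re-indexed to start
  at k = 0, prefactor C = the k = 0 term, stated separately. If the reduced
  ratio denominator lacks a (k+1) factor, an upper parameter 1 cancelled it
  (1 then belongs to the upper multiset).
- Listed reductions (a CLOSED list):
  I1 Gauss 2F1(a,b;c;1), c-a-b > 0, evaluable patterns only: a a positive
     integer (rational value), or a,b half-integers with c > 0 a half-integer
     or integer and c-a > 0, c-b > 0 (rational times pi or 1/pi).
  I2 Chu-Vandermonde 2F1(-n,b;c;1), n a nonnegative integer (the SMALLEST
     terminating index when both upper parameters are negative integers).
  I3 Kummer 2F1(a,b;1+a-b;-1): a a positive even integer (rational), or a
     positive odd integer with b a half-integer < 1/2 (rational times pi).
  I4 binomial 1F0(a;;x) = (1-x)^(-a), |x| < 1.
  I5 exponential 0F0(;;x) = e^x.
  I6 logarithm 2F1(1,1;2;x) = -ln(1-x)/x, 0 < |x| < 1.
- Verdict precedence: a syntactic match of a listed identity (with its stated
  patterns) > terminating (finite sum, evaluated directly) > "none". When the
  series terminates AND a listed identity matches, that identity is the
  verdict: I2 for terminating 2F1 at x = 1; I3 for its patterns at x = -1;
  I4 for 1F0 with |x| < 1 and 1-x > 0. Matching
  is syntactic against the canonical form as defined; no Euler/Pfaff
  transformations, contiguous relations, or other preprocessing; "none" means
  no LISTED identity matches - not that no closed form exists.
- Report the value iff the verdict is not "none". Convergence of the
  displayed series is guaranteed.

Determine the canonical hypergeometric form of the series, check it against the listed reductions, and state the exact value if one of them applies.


Canonical form: C = -1 times 0F0 with upper {-}, lower {-}, x = 9/7. Verdict at x = 9/7: the exponential series (I5) matches (the 0F0 exponential series at x = 9/7). Value: (-1) * e^(9/7).

The tell: t_0 being -1, the constant factors (C = -1, x = 9/7) combine into one prefactor.
Adjacent-term ratio: r(k) = (9/7) * 1 / [(k+1)] - poly over poly, x = (9/7) from leading terms; C = -1 at k = 0.


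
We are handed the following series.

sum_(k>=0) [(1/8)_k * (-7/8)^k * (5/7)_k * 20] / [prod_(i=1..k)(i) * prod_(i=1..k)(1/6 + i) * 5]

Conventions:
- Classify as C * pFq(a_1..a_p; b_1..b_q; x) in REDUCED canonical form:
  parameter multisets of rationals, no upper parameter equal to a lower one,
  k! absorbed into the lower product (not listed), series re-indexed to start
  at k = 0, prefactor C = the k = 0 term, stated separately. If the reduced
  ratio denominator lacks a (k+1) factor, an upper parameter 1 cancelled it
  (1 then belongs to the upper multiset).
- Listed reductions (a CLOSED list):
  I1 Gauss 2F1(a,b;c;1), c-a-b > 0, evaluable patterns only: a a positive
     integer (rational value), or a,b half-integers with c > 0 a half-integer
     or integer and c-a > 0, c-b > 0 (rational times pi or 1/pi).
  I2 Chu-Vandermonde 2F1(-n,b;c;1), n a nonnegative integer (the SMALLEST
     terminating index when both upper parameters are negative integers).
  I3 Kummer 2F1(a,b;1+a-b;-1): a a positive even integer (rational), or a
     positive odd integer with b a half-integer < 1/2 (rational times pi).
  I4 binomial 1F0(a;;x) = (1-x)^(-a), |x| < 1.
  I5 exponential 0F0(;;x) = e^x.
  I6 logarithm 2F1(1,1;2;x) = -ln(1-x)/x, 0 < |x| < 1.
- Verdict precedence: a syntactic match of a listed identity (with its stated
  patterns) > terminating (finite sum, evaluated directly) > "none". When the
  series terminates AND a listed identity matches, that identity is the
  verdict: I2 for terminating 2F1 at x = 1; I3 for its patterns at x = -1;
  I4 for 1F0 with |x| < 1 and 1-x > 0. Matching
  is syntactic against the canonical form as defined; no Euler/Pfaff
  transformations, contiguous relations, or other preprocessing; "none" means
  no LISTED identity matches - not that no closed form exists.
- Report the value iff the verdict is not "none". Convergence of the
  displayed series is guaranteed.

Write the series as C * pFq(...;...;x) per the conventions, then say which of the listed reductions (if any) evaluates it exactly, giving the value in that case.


Prefactor 4, argument -7/8: 2F1 with upper {1/8, 5/7} over lower {7/6}. Verdict: none. No listed pattern accepts 2F1(1/8, 5/7; 7/6; -7/8).

Key observation: x = (-7/8) and the constant factors (C = 4, x = -7/8) combine into one prefactor.
Adjacent-term ratio: r(k) = (-7/8) * (k+1/8) (k+5/7) / [(k+7/6) (k+1)] ; factor over Q: parameters, x = (-7/8), and C = 4.


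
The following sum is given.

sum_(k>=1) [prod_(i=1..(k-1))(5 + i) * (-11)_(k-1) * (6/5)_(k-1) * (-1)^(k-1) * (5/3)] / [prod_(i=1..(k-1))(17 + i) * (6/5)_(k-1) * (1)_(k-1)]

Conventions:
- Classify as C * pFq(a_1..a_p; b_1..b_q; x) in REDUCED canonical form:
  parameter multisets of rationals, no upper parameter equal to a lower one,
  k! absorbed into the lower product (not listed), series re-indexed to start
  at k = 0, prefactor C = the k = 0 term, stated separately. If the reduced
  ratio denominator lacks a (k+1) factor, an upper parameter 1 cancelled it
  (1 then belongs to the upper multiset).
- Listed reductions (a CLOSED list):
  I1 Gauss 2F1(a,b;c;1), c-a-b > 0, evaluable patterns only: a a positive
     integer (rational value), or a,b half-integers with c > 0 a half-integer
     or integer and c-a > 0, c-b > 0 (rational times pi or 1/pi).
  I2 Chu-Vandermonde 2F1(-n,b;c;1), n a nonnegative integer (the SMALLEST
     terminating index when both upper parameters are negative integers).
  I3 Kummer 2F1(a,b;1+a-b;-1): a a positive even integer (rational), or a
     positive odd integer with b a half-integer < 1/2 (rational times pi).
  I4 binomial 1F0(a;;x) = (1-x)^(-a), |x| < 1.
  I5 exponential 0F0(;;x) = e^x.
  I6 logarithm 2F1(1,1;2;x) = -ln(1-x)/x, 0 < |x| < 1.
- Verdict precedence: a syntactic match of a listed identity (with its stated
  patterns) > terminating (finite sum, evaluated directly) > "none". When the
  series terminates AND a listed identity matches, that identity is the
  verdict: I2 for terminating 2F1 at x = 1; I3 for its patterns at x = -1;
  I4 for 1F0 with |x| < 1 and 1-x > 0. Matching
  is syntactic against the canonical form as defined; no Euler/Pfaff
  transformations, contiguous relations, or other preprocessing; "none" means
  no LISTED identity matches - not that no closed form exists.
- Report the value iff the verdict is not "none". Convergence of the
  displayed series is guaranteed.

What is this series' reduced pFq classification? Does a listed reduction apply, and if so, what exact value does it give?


Reduced: x = -1, 2F1, upper = {-11, 6}, lower = {18}, C = 5/3. Verdict: Kummer (I3) matches (x = -1; c = 18 equals 1+a-b for upper {-11, 6}: listed pattern). Sum: 170/3.

Key step: t_0 being 5/3, the lower running product (prefactor 5/3) is a rising factorial.
Adjacent-term ratio: r(k) = (-1) * (k-11) (k+6) / [(k+18) (k+1)] ; factor over Q: parameters, x = (-1), and C = 5/3.


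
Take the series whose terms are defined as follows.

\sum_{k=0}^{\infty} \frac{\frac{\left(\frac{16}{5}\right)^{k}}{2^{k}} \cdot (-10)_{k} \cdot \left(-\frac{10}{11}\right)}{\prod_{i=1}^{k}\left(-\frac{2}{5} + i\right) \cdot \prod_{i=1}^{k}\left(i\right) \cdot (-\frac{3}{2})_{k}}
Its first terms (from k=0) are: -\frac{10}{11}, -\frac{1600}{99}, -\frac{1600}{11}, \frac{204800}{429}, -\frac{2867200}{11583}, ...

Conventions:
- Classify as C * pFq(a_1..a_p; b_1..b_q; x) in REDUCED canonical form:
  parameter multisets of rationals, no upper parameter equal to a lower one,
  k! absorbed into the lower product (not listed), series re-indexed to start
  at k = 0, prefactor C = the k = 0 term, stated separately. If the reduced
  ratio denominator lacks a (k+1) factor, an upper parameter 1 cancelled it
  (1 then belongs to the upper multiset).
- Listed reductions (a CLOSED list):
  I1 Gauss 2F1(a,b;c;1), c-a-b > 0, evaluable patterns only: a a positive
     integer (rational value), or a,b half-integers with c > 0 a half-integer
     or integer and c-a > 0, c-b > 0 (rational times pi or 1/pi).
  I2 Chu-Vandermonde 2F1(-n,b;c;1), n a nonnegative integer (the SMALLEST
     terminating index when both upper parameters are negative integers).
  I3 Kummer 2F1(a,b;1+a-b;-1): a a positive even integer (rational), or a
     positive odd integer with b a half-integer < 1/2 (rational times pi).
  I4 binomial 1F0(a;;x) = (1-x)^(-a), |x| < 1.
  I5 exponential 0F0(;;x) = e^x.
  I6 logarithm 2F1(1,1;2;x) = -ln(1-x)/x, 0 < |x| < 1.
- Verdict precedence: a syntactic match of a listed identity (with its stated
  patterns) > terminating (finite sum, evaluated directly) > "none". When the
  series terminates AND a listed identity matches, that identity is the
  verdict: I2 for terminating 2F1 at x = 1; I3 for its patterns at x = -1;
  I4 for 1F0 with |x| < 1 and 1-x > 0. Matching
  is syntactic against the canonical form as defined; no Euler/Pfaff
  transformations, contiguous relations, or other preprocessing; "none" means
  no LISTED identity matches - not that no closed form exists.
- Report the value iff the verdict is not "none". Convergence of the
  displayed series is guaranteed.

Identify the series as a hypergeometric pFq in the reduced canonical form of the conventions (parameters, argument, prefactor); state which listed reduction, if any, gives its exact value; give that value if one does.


The series (x = \frac{8}{5}) is 1F2: upper {-10}, lower {-\frac{3}{2}, \frac{3}{5}}, prefactor -\frac{10}{11}. Verdict: terminating - upper -10 stops the sum at k = 10; the 11 terms are added exactly. Value: \frac{925370645766411038}{8735650377989535}.

Structural cue: with t_0 = -\frac{10}{11}, the product of the first k integers (C = -10/11, x = 8/5) is k!.
Step ratio: r(k) = \frac{8}{5} * (k-10) / [(k-\frac{3}{2}) (k+\frac{3}{5}) (k+1)] ; factor over Q: parameters, x = \frac{8}{5}, and C = -\frac{10}{11}.


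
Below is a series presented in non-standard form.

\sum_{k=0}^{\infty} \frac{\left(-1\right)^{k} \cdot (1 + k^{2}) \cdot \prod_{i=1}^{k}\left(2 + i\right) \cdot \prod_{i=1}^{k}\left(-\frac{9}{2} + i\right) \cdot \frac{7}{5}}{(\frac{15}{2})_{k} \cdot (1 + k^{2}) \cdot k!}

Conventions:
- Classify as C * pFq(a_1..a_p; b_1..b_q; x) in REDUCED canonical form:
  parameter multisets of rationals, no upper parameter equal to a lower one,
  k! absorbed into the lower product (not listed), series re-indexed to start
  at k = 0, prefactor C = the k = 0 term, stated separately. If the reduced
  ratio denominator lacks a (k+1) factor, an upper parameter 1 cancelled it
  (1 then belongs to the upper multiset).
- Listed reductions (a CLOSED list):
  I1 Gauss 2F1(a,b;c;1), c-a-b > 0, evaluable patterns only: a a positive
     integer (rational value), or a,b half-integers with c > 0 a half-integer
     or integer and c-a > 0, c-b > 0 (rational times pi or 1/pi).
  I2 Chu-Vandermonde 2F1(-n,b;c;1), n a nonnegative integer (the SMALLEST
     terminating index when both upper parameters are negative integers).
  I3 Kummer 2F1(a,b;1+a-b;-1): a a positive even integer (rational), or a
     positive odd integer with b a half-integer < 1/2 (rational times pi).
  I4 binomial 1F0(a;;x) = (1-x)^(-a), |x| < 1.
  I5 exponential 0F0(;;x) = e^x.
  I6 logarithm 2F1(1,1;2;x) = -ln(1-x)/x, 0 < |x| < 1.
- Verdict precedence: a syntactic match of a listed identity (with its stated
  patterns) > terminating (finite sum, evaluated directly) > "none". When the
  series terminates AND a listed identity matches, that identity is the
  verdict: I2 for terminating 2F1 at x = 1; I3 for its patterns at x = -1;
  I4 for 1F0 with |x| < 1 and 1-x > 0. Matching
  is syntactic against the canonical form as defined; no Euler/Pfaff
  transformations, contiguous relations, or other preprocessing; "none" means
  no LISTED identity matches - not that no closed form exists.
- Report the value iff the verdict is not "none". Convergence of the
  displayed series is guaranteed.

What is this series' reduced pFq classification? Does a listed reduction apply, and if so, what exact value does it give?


This is \frac{7}{5} * 2F1(-\frac{7}{2}, 3; \frac{15}{2}; -1) in reduced canonical form. Verdict at x = -1: Kummer's theorem (I3) matches (x = -1; c = \frac{15}{2} equals 1+a-b for upper {-\frac{7}{2}, 3}: listed pattern). Sum: \frac{63063}{40960} \cdot \pi.

First insight: with t_0 = \frac{7}{5}, the running product (C = 7/5) telescopes to a rising factorial.
Step ratio: r(k) = -1 * (k-\frac{7}{2}) (k+3) / [(k+\frac{15}{2}) (k+1)] - poly over poly, x = -1 from leading terms; C = \frac{7}{5} at k = 0.


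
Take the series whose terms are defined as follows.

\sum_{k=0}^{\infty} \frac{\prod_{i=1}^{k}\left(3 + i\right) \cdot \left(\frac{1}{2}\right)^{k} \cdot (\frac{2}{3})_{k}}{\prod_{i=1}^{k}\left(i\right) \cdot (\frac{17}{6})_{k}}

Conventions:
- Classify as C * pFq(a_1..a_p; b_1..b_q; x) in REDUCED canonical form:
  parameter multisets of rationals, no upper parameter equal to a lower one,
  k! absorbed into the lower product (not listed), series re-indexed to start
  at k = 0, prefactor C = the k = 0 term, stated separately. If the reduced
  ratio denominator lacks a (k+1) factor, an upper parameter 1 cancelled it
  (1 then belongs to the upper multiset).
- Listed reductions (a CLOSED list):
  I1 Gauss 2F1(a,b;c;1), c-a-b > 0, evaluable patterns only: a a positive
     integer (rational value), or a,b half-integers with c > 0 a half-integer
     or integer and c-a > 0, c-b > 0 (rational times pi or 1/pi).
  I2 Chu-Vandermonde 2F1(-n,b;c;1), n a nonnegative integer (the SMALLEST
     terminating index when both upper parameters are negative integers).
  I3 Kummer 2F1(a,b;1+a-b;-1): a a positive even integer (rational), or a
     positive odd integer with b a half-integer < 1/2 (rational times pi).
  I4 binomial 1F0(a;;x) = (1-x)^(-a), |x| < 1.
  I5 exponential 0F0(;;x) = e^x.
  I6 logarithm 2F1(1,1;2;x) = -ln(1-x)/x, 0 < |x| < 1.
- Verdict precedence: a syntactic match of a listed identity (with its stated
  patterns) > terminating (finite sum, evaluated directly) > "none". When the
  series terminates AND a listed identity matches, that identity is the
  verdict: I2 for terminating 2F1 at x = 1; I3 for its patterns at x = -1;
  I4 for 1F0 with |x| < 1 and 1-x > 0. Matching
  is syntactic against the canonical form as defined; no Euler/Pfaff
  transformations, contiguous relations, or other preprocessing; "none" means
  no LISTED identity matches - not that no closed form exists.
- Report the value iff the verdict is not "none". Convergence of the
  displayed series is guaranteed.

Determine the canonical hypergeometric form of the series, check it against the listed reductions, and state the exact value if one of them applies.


This is 1 * 2F1(\frac{2}{3}, 4; \frac{17}{6}; \frac{1}{2}) in reduced canonical form. Verdict: none - this 2F1 at x = \frac{1}{2} matches no listed pattern, and upper {\frac{2}{3}, 4} holds no stopper.

The tell: x = \frac{1}{2} and the running product (C = 1, x = 1/2) telescopes to a rising factorial.
Term ratio: r(k) = \frac{1}{2} * (k+\frac{2}{3}) (k+4) / [(k+\frac{17}{6}) (k+1)] - rational in k, leading ratio \frac{1}{2}; with t_0 = 1, classification follows.


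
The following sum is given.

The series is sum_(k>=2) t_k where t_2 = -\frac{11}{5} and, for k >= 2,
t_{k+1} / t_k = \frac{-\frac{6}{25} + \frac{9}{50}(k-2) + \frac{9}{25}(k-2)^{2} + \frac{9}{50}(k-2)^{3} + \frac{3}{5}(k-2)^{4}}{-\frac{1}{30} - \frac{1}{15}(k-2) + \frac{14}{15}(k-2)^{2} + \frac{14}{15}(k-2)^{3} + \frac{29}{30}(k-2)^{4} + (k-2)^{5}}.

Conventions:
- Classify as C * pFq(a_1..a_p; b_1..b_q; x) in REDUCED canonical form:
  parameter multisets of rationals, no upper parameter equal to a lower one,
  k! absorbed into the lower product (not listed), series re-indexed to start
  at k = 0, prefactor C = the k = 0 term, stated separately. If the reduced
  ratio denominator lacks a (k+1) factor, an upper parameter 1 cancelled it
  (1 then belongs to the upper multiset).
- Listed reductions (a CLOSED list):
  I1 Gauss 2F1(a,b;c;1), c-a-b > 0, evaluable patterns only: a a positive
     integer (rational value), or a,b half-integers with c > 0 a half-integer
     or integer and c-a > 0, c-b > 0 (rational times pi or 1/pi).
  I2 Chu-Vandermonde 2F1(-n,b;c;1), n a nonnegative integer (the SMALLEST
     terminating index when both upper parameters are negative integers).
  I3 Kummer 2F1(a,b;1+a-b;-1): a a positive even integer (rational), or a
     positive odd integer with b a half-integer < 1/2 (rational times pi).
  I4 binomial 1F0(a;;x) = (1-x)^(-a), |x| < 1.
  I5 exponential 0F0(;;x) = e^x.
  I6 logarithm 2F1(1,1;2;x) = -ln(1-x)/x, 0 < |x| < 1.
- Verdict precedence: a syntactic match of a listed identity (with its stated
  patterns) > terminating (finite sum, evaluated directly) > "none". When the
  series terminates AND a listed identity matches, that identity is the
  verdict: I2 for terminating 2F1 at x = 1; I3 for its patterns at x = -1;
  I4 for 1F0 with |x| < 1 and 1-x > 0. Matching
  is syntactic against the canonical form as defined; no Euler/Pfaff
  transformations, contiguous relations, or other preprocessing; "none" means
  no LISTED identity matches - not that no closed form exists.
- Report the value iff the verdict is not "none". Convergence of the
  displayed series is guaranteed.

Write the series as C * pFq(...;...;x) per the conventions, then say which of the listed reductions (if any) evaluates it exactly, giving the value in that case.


Key step: with t_0 = -\frac{11}{5}, the ratio is unreduced: k^2 + 1 divides both sides (C = -11/5).
Adjacent-term ratio: r(k) = \frac{3}{5} * (k-\frac{1}{2}) (k+\frac{4}{5}) / [(k-\frac{1}{5}) (k+\frac{1}{6}) (k+1)] - rational; roots negated = parameters, x = \frac{3}{5}, C = -\frac{11}{5}.

Prefactor -\frac{11}{5}, argument \frac{3}{5}: 2F2 with upper {-\frac{1}{2}, \frac{4}{5}} over lower {-\frac{1}{5}, \frac{1}{6}}. Verdict: none - at argument \frac{3}{5} the multisets {-\frac{1}{2}, \frac{4}{5}} ; {-\frac{1}{5}, \frac{1}{6}} match no listed identity.


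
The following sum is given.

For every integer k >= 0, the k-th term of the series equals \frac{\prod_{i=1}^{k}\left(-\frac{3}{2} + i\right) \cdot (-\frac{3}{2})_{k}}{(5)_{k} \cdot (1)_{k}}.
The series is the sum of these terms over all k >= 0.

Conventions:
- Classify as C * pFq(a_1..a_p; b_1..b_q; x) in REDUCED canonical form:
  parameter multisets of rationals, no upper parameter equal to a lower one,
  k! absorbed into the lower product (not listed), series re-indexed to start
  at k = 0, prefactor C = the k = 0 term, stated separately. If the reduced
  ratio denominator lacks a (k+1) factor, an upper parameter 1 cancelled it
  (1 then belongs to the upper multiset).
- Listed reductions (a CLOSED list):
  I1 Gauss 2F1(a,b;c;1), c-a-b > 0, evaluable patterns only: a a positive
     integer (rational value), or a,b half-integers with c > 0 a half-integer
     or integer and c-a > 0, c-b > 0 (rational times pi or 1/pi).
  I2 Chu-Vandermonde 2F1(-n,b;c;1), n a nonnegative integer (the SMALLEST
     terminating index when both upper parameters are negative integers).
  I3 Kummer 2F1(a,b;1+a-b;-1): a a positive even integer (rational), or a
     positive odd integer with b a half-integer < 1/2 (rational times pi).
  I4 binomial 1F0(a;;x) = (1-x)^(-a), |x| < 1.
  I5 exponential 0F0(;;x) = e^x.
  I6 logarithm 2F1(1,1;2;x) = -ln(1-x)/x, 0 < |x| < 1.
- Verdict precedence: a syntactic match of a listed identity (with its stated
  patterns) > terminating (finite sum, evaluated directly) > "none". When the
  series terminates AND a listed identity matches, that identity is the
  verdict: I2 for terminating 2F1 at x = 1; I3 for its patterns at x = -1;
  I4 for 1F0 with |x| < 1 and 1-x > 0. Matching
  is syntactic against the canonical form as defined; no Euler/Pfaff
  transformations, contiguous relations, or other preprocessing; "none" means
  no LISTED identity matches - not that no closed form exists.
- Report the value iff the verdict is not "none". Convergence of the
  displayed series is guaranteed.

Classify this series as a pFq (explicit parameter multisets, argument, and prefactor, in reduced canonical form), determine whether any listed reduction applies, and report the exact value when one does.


Key observation: t_0 = 1 here, and (1)_k (C = 1, x = 1) is k! itself.
Adjacent-term ratio: r(k) = 1 * (k-\frac{3}{2}) (k-\frac{1}{2}) / [(k+5) (k+1)] - rational in k. x = 1; t_0 = 1; negate the roots.

The series (x = 1) is 2F1: upper {-\frac{3}{2}, -\frac{1}{2}}, lower {5}, prefactor 1. Verdict: Gauss (I1, half-integer pattern) applies (x = 1; upper {-\frac{3}{2}, -\frac{1}{2}} half-integers, c = 5 in the evaluable pattern). Hence: \frac{262144}{72765} / \pi.


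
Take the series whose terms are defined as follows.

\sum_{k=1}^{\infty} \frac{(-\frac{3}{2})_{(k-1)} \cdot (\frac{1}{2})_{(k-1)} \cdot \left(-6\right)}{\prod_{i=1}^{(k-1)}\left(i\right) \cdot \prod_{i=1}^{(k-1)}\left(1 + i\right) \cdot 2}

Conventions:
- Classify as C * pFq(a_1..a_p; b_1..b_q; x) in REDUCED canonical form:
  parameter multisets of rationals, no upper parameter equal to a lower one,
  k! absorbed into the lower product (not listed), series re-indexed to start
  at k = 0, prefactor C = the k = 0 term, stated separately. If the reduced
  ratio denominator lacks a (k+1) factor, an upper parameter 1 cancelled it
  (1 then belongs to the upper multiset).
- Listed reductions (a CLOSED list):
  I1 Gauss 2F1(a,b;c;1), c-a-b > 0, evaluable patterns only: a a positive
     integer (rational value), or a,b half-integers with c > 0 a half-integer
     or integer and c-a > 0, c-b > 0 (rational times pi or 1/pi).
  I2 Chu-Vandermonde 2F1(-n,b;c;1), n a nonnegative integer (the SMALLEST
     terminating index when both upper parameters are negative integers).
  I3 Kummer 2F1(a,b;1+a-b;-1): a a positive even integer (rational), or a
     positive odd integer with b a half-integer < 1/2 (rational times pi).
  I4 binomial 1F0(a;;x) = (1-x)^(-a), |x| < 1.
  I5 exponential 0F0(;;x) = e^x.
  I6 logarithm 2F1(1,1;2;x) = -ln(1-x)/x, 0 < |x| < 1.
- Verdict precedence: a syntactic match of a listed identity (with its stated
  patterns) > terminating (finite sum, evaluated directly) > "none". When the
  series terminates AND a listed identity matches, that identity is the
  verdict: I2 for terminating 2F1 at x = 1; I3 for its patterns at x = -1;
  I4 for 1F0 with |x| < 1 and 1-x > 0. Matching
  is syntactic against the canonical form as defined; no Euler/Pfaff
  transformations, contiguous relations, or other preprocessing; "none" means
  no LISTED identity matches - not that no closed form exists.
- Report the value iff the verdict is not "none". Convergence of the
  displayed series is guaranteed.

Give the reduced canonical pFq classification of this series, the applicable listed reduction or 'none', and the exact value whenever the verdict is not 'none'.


Canonical form: C = -3 times 2F1 with upper {-\frac{3}{2}, \frac{1}{2}}, lower {2}, x = 1. Verdict at x = 1: Gauss's theorem I1 (half-integer case) matches (x = 1; upper {-\frac{3}{2}, \frac{1}{2}} half-integers, c = 2 in the evaluable pattern). Exact value: \left(-\frac{32}{5}\right) / \pi.

Key step: x = 1 and the product of the first k integers (prefactor -3) is k!.
Adjacent-term ratio: r(k) = 1 * (k-\frac{3}{2}) (k+\frac{1}{2}) / [(k+2) (k+1)] - poly over poly, x = 1 from leading terms; C = -3 at k = 0.


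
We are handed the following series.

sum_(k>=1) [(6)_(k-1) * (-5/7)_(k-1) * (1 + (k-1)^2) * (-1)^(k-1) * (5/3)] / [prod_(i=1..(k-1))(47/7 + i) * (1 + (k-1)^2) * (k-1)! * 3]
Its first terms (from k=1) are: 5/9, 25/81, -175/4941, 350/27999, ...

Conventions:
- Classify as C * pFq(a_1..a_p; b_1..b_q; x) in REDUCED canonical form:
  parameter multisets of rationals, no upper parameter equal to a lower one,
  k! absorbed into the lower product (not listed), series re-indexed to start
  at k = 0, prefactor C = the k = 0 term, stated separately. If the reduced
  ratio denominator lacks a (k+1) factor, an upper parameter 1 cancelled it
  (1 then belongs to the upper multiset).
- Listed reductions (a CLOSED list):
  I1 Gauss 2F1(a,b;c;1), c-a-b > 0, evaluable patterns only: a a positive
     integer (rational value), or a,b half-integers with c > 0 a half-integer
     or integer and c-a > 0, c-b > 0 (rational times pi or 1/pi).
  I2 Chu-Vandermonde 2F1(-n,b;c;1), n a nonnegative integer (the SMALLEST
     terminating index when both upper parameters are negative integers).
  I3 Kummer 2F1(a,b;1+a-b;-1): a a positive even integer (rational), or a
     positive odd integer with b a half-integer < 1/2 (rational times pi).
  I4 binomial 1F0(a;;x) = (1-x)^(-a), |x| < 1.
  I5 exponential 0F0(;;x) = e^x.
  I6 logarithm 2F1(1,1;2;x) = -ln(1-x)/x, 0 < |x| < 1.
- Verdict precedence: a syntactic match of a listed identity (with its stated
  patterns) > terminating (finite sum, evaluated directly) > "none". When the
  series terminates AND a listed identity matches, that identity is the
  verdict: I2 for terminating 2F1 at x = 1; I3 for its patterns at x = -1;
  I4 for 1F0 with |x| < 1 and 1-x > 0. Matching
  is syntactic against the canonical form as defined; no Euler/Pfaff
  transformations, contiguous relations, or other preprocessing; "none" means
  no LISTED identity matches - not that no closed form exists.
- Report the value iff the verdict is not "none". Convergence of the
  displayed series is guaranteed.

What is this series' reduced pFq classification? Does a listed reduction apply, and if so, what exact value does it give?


Classification (C = 5/9): 2F1 with upper {-5/7, 6}, lower {54/7}, argument x = -1. Verdict (x = -1): Kummer's theorem (I3) applies (x = -1; c = 54/7 equals 1+a-b for upper {-5/7, 6}: listed pattern). Hence: 2585/3087.

Key observation: with t_0 = 5/9, striking the common factor k^2 + 1 reduces the term (prefactor 5/9).
Term ratio: r(k) = (-1) * (k-5/7) (k+6) / [(k+54/7) (k+1)] - rational in k. x = (-1); t_0 = 5/9; negate the roots.


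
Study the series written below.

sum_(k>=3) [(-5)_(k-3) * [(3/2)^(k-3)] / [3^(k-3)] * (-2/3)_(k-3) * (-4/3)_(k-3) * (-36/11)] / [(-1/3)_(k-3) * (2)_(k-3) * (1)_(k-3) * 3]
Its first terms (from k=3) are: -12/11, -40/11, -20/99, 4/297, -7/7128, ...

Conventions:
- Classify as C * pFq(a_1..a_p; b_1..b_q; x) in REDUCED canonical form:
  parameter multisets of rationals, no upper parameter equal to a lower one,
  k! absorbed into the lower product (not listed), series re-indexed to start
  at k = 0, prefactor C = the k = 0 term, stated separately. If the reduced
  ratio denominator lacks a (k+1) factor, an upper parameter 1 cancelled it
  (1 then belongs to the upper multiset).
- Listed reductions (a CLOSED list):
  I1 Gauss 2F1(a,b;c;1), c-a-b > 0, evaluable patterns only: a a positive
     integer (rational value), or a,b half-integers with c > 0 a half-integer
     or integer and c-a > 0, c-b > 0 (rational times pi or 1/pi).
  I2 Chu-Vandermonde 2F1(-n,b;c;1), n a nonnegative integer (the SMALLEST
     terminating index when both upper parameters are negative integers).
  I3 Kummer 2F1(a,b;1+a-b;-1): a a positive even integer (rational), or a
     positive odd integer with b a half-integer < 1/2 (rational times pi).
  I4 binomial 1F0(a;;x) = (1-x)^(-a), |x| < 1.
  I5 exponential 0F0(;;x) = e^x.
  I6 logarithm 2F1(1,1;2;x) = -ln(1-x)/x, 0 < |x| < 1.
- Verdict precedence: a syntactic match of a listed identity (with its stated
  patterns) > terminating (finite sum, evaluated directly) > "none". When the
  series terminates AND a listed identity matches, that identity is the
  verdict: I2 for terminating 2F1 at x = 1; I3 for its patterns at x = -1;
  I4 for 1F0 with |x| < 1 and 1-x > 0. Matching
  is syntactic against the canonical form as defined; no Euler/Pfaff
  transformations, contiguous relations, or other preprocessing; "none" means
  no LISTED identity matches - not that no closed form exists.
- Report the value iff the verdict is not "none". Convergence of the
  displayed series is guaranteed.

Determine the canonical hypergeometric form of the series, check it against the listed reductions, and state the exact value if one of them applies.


Key step: x = (1/2) and the two k-th powers (prefactor -12/11) combine into one argument.
Consecutive-term ratio: r(k) = (1/2) * (k-5) (k-4/3) (k-2/3) / [(k-1/3) (k+2) (k+1)] - rational; roots negated = parameters, x = (1/2), C = -12/11.

The series (x = 1/2) is 3F2: upper {-5, -4/3, -2/3}, lower {-1/3, 2}, prefactor -12/11. Verdict: terminating at k = 5: the factor (-5)_k kills every later term; summing the 6 survivors is exact. Hence: -3469625/705672.


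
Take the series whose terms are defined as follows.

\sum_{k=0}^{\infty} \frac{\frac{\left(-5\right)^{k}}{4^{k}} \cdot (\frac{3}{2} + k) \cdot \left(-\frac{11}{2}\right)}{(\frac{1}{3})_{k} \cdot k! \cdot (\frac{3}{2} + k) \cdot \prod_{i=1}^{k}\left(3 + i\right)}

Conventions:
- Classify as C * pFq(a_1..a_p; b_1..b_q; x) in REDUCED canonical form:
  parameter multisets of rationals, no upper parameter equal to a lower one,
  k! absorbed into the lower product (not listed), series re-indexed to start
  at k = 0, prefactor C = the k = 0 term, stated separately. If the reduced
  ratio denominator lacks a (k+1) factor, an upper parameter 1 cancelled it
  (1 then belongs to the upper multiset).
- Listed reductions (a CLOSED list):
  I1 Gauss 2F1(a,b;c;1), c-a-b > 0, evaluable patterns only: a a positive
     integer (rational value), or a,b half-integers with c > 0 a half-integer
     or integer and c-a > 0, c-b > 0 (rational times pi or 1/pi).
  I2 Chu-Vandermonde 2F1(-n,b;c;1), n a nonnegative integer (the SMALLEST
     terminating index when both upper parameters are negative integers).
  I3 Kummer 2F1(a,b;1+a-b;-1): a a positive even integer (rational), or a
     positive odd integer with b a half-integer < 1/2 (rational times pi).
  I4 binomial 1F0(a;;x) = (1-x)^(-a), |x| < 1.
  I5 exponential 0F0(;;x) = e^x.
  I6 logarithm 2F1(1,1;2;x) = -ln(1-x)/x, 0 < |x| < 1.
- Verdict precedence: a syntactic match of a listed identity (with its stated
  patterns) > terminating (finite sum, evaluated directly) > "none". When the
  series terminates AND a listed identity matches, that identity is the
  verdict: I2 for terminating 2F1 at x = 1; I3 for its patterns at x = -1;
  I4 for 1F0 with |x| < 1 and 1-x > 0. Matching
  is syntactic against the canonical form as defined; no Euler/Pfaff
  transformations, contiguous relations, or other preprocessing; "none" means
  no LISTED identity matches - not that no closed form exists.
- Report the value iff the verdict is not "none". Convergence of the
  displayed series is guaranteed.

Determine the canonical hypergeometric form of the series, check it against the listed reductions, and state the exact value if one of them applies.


Structural cue: with t_0 = -\frac{11}{2}, the two geometric factors (C = -11/2) combine into one argument.
Ratio: r(k) = -\frac{5}{4} * 1 / [(k+\frac{1}{3}) (k+4) (k+1)] - rational in k, leading ratio -\frac{5}{4}; with t_0 = -\frac{11}{2}, classification follows.

Reduced: x = -\frac{5}{4}, 0F2, upper = {-}, lower = {\frac{1}{3}, 4}, C = -\frac{11}{2}. Verdict: none (x = -\frac{5}{4}): each listed identity misses the multisets {-} ; {\frac{1}{3}, 4}.


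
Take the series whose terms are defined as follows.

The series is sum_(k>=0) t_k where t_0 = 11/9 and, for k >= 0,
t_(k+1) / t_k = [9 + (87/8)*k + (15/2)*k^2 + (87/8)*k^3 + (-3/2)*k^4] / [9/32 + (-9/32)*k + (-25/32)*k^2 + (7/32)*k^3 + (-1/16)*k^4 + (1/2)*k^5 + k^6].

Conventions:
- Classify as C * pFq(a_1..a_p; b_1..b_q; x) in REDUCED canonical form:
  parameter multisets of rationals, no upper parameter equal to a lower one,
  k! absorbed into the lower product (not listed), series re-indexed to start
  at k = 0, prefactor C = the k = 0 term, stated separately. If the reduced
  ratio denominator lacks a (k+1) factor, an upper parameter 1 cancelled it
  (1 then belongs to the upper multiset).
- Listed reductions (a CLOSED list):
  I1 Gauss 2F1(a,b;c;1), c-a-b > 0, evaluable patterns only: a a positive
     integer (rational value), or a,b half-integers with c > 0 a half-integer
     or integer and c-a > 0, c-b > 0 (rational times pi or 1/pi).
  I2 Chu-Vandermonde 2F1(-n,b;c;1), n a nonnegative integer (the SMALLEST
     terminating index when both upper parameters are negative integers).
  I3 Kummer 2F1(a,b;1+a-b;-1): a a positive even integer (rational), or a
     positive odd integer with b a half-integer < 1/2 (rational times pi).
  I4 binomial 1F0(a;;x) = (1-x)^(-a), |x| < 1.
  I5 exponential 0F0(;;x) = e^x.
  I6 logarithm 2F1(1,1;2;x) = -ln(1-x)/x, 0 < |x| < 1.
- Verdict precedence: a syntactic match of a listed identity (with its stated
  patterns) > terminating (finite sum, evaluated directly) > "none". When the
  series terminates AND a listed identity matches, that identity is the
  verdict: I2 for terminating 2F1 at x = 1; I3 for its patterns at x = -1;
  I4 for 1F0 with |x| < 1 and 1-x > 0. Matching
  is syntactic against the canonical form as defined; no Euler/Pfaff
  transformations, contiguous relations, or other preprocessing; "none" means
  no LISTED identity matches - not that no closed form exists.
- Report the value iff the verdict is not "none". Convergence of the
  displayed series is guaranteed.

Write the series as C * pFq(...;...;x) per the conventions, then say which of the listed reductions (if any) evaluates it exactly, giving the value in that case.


x = -3/2 here; the reduced form reads 1F2, upper {-8}, lower {-3/4, -1/2}, C = 11/9. Verdict: terminating - the sum ends at index 8 because -8 is a negative integer; exact evaluation follows. Value: 4183814061683/791870625.

First insight: t_0 = 11/9 here, and the expanded ratio factors over Q; C = 11/9, roots give parameters.
Step ratio: r(k) = (-3/2) * (k-8) / [(k-3/4) (k-1/2) (k+1)] - rational; roots negated = parameters, x = (-3/2), C = 11/9.
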